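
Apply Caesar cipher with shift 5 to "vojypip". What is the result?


Caesar cipher: shift "vojypip" by 5
  'v' (pos 21) + 5 = pos 0 = 'a'
  'o' (pos 14) + 5 = pos 19 = 't'
  'j' (pos 9) + 5 = pos 14 = 'o'
  'y' (pos 24) + 5 = pos 3 = 'd'
  'p' (pos 15) + 5 = pos 20 = 'u'
  'i' (pos 8) + 5 = pos 13 = 'n'
  'p' (pos 15) + 5 = pos 20 = 'u'
Result: atodunu

atodunu


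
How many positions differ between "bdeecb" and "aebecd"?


Comparing "bdeecb" and "aebecd" position by position:
  Position 0: 'b' vs 'a' => DIFFER
  Position 1: 'd' vs 'e' => DIFFER
  Position 2: 'e' vs 'b' => DIFFER
  Position 3: 'e' vs 'e' => same
  Position 4: 'c' vs 'c' => same
  Position 5: 'b' vs 'd' => DIFFER
Positions that differ: 4

4


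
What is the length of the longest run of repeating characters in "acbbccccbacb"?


Input: "acbbccccbacb"
Scanning for longest run:
  Position 1 ('c'): new char, reset run to 1
  Position 2 ('b'): new char, reset run to 1
  Position 3 ('b'): continues run of 'b', length=2
  Position 4 ('c'): new char, reset run to 1
  Position 5 ('c'): continues run of 'c', length=2
  Position 6 ('c'): continues run of 'c', length=3
  Position 7 ('c'): continues run of 'c', length=4
  Position 8 ('b'): new char, reset run to 1
  Position 9 ('a'): new char, reset run to 1
  Position 10 ('c'): new char, reset run to 1
  Position 11 ('b'): new char, reset run to 1
Longest run: 'c' with length 4

4


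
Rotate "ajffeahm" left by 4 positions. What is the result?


Input: "ajffeahm", rotate left by 4
First 4 characters: "ajff"
Remaining characters: "eahm"
Concatenate remaining + first: "eahm" + "ajff" = "eahmajff"

eahmajff


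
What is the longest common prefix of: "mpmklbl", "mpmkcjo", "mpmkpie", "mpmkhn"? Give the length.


Words: mpmklbl, mpmkcjo, mpmkpie, mpmkhn
  Position 0: all 'm' => match
  Position 1: all 'p' => match
  Position 2: all 'm' => match
  Position 3: all 'k' => match
  Position 4: ('l', 'c', 'p', 'h') => mismatch, stop
LCP = "mpmk" (length 4)

4


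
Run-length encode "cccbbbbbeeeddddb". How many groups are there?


Input: cccbbbbbeeeddddb
Scanning for consecutive runs:
  Group 1: 'c' x 3 (positions 0-2)
  Group 2: 'b' x 5 (positions 3-7)
  Group 3: 'e' x 3 (positions 8-10)
  Group 4: 'd' x 4 (positions 11-14)
  Group 5: 'b' x 1 (positions 15-15)
Total groups: 5

5


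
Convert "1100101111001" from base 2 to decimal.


Input: "1100101111001" in base 2
Positional expansion:
  Digit '1' (value 1) x 2^12 = 4096
  Digit '1' (value 1) x 2^11 = 2048
  Digit '0' (value 0) x 2^10 = 0
  Digit '0' (value 0) x 2^9 = 0
  Digit '1' (value 1) x 2^8 = 256
  Digit '0' (value 0) x 2^7 = 0
  Digit '1' (value 1) x 2^6 = 64
  Digit '1' (value 1) x 2^5 = 32
  Digit '1' (value 1) x 2^4 = 16
  Digit '1' (value 1) x 2^3 = 8
  Digit '0' (value 0) x 2^2 = 0
  Digit '0' (value 0) x 2^1 = 0
  Digit '1' (value 1) x 2^0 = 1
Sum = 6521

6521


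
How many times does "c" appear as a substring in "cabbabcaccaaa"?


Searching for "c" in "cabbabcaccaaa"
Scanning each position:
  Position 0: "c" => MATCH
  Position 1: "a" => no
  Position 2: "b" => no
  Position 3: "b" => no
  Position 4: "a" => no
  Position 5: "b" => no
  Position 6: "c" => MATCH
  Position 7: "a" => no
  Position 8: "c" => MATCH
  Position 9: "c" => MATCH
  Position 10: "a" => no
  Position 11: "a" => no
  Position 12: "a" => no
Total occurrences: 4

4


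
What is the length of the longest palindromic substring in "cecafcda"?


Input: "cecafcda"
Checking substrings for palindromes:
  [0:3] "cec" (len 3) => palindrome
Longest palindromic substring: "cec" with length 3

3


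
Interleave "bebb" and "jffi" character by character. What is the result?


Interleaving "bebb" and "jffi":
  Position 0: 'b' from first, 'j' from second => "bj"
  Position 1: 'e' from first, 'f' from second => "ef"
  Position 2: 'b' from first, 'f' from second => "bf"
  Position 3: 'b' from first, 'i' from second => "bi"
Result: bjefbfbi

bjefbfbi


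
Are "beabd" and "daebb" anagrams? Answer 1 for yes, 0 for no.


Strings: "beabd", "daebb"
Sorted first:  abbde
Sorted second: abbde
Sorted forms match => anagrams

1


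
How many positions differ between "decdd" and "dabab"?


Comparing "decdd" and "dabab" position by position:
  Position 0: 'd' vs 'd' => same
  Position 1: 'e' vs 'a' => DIFFER
  Position 2: 'c' vs 'b' => DIFFER
  Position 3: 'd' vs 'a' => DIFFER
  Position 4: 'd' vs 'b' => DIFFER
Positions that differ: 4

4


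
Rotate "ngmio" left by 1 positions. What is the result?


Input: "ngmio", rotate left by 1
First 1 characters: "n"
Remaining characters: "gmio"
Concatenate remaining + first: "gmio" + "n" = "gmion"

gmion


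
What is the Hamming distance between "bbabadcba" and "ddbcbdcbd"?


Comparing "bbabadcba" and "ddbcbdcbd" position by position:
  Position 0: 'b' vs 'd' => differ
  Position 1: 'b' vs 'd' => differ
  Position 2: 'a' vs 'b' => differ
  Position 3: 'b' vs 'c' => differ
  Position 4: 'a' vs 'b' => differ
  Position 5: 'd' vs 'd' => same
  Position 6: 'c' vs 'c' => same
  Position 7: 'b' vs 'b' => same
  Position 8: 'a' vs 'd' => differ
Total differences (Hamming distance): 6

6


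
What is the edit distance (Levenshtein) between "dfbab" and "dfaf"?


Computing edit distance: "dfbab" -> "dfaf"
DP table:
           d    f    a    f
      0    1    2    3    4
  d   1    0    1    2    3
  f   2    1    0    1    2
  b   3    2    1    1    2
  a   4    3    2    1    2
  b   5    4    3    2    2
Edit distance = dp[5][4] = 2

2


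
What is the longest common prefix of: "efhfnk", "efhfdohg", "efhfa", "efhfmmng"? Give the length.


Words: efhfnk, efhfdohg, efhfa, efhfmmng
  Position 0: all 'e' => match
  Position 1: all 'f' => match
  Position 2: all 'h' => match
  Position 3: all 'f' => match
  Position 4: ('n', 'd', 'a', 'm') => mismatch, stop
LCP = "efhf" (length 4)

4


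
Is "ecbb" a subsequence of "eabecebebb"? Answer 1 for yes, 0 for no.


Check if "ecbb" is a subsequence of "eabecebebb"
Greedy scan:
  Position 0 ('e'): matches sub[0] = 'e'
  Position 1 ('a'): no match needed
  Position 2 ('b'): no match needed
  Position 3 ('e'): no match needed
  Position 4 ('c'): matches sub[1] = 'c'
  Position 5 ('e'): no match needed
  Position 6 ('b'): matches sub[2] = 'b'
  Position 7 ('e'): no match needed
  Position 8 ('b'): matches sub[3] = 'b'
  Position 9 ('b'): no match needed
All 4 characters matched => is a subsequence

1


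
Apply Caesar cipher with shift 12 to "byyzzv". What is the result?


Caesar cipher: shift "byyzzv" by 12
  'b' (pos 1) + 12 = pos 13 = 'n'
  'y' (pos 24) + 12 = pos 10 = 'k'
  'y' (pos 24) + 12 = pos 10 = 'k'
  'z' (pos 25) + 12 = pos 11 = 'l'
  'z' (pos 25) + 12 = pos 11 = 'l'
  'v' (pos 21) + 12 = pos 7 = 'h'
Result: nkkllh

nkkllh


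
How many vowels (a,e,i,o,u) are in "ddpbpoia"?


Input: ddpbpoia
Checking each character:
  'd' at position 0: consonant
  'd' at position 1: consonant
  'p' at position 2: consonant
  'b' at position 3: consonant
  'p' at position 4: consonant
  'o' at position 5: vowel (running total: 1)
  'i' at position 6: vowel (running total: 2)
  'a' at position 7: vowel (running total: 3)
Total vowels: 3

3


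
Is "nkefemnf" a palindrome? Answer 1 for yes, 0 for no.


Input: nkefemnf
Reversed: fnmefekn
  Compare pos 0 ('n') with pos 7 ('f'): MISMATCH
  Compare pos 1 ('k') with pos 6 ('n'): MISMATCH
  Compare pos 2 ('e') with pos 5 ('m'): MISMATCH
  Compare pos 3 ('f') with pos 4 ('e'): MISMATCH
Result: not a palindrome

0


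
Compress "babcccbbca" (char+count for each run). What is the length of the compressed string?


Input: babcccbbca
Runs:
  'b' x 1 => "b1"
  'a' x 1 => "a1"
  'b' x 1 => "b1"
  'c' x 3 => "c3"
  'b' x 2 => "b2"
  'c' x 1 => "c1"
  'a' x 1 => "a1"
Compressed: "b1a1b1c3b2c1a1"
Compressed length: 14

14


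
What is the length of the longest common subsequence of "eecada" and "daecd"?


LCS of "eecada" and "daecd"
DP table:
           d    a    e    c    d
      0    0    0    0    0    0
  e   0    0    0    1    1    1
  e   0    0    0    1    1    1
  c   0    0    0    1    2    2
  a   0    0    1    1    2    2
  d   0    1    1    1    2    3
  a   0    1    2    2    2    3
LCS length = dp[6][5] = 3

3


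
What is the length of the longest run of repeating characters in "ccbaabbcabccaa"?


Input: "ccbaabbcabccaa"
Scanning for longest run:
  Position 1 ('c'): continues run of 'c', length=2
  Position 2 ('b'): new char, reset run to 1
  Position 3 ('a'): new char, reset run to 1
  Position 4 ('a'): continues run of 'a', length=2
  Position 5 ('b'): new char, reset run to 1
  Position 6 ('b'): continues run of 'b', length=2
  Position 7 ('c'): new char, reset run to 1
  Position 8 ('a'): new char, reset run to 1
  Position 9 ('b'): new char, reset run to 1
  Position 10 ('c'): new char, reset run to 1
  Position 11 ('c'): continues run of 'c', length=2
  Position 12 ('a'): new char, reset run to 1
  Position 13 ('a'): continues run of 'a', length=2
Longest run: 'c' with length 2

2


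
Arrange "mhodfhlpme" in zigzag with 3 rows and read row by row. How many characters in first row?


Zigzag "mhodfhlpme" into 3 rows:
Placing characters:
  'm' => row 0
  'h' => row 1
  'o' => row 2
  'd' => row 1
  'f' => row 0
  'h' => row 1
  'l' => row 2
  'p' => row 1
  'm' => row 0
  'e' => row 1
Rows:
  Row 0: "mfm"
  Row 1: "hdhpe"
  Row 2: "ol"
First row length: 3

3


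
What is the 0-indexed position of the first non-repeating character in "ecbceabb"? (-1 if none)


Input: ecbceabb
Character frequencies:
  'a': 1
  'b': 3
  'c': 2
  'e': 2
Scanning left to right for freq == 1:
  Position 0 ('e'): freq=2, skip
  Position 1 ('c'): freq=2, skip
  Position 2 ('b'): freq=3, skip
  Position 3 ('c'): freq=2, skip
  Position 4 ('e'): freq=2, skip
  Position 5 ('a'): unique! => answer = 5

5


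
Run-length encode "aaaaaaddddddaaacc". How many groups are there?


Input: aaaaaaddddddaaacc
Scanning for consecutive runs:
  Group 1: 'a' x 6 (positions 0-5)
  Group 2: 'd' x 6 (positions 6-11)
  Group 3: 'a' x 3 (positions 12-14)
  Group 4: 'c' x 2 (positions 15-16)
Total groups: 4

4


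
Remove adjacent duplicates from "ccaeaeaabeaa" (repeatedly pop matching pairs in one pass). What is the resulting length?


Input: ccaeaeaabeaa
Stack-based adjacent duplicate removal:
  Read 'c': push. Stack: c
  Read 'c': matches stack top 'c' => pop. Stack: (empty)
  Read 'a': push. Stack: a
  Read 'e': push. Stack: ae
  Read 'a': push. Stack: aea
  Read 'e': push. Stack: aeae
  Read 'a': push. Stack: aeaea
  Read 'a': matches stack top 'a' => pop. Stack: aeae
  Read 'b': push. Stack: aeaeb
  Read 'e': push. Stack: aeaebe
  Read 'a': push. Stack: aeaebea
  Read 'a': matches stack top 'a' => pop. Stack: aeaebe
Final stack: "aeaebe" (length 6)

6


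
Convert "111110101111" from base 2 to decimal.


Input: "111110101111" in base 2
Positional expansion:
  Digit '1' (value 1) x 2^11 = 2048
  Digit '1' (value 1) x 2^10 = 1024
  Digit '1' (value 1) x 2^9 = 512
  Digit '1' (value 1) x 2^8 = 256
  Digit '1' (value 1) x 2^7 = 128
  Digit '0' (value 0) x 2^6 = 0
  Digit '1' (value 1) x 2^5 = 32
  Digit '0' (value 0) x 2^4 = 0
  Digit '1' (value 1) x 2^3 = 8
  Digit '1' (value 1) x 2^2 = 4
  Digit '1' (value 1) x 2^1 = 2
  Digit '1' (value 1) x 2^0 = 1
Sum = 4015

4015


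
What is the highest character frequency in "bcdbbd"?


Input: bcdbbd
Character counts:
  'b': 3
  'c': 1
  'd': 2
Maximum frequency: 3

3


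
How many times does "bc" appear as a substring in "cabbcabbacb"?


Searching for "bc" in "cabbcabbacb"
Scanning each position:
  Position 0: "ca" => no
  Position 1: "ab" => no
  Position 2: "bb" => no
  Position 3: "bc" => MATCH
  Position 4: "ca" => no
  Position 5: "ab" => no
  Position 6: "bb" => no
  Position 7: "ba" => no
  Position 8: "ac" => no
  Position 9: "cb" => no
Total occurrences: 1

1


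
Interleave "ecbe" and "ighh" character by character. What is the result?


Interleaving "ecbe" and "ighh":
  Position 0: 'e' from first, 'i' from second => "ei"
  Position 1: 'c' from first, 'g' from second => "cg"
  Position 2: 'b' from first, 'h' from second => "bh"
  Position 3: 'e' from first, 'h' from second => "eh"
Result: eicgbheh

eicgbheh


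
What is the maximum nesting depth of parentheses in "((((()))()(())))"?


Input: "((((()))()(())))"
Tracking depth:
  Position 0 '(': depth becomes 1
  Position 1 '(': depth becomes 2
  Position 2 '(': depth becomes 3
  Position 3 '(': depth becomes 4
  Position 4 '(': depth becomes 5
  Position 5 ')': depth becomes 4
  Position 6 ')': depth becomes 3
  Position 7 ')': depth becomes 2
  Position 8 '(': depth becomes 3
  Position 9 ')': depth becomes 2
  Position 10 '(': depth becomes 3
  Position 11 '(': depth becomes 4
  Position 12 ')': depth becomes 3
  Position 13 ')': depth becomes 2
  Position 14 ')': depth becomes 1
  Position 15 ')': depth becomes 0
Maximum depth reached: 5

5


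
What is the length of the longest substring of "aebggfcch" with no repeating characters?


Input: "aebggfcch"
Sliding window (track last position of each char):
  Position 0 ('a'): window [0,0] length 1 -- new best
  Position 1 ('e'): window [0,1] length 2 -- new best
  Position 2 ('b'): window [0,2] length 3 -- new best
  Position 3 ('g'): window [0,3] length 4 -- new best
  Position 4 ('g'): repeat (last at 3), move window start to 4
  Position 4 ('g'): window [4,4] length 1
  Position 5 ('f'): window [4,5] length 2
  Position 6 ('c'): window [4,6] length 3
  Position 7 ('c'): repeat (last at 6), move window start to 7
  Position 7 ('c'): window [7,7] length 1
  Position 8 ('h'): window [7,8] length 2
Longest substring with no repeats: "aebg" with length 4

4


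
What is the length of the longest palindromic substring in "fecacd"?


Input: "fecacd"
Checking substrings for palindromes:
  [2:5] "cac" (len 3) => palindrome
Longest palindromic substring: "cac" with length 3

3


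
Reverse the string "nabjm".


Input: nabjm
Reading characters right to left:
  Position 4: 'm'
  Position 3: 'j'
  Position 2: 'b'
  Position 1: 'a'
  Position 0: 'n'
Reversed: mjban

mjban


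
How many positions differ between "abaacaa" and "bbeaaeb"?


Comparing "abaacaa" and "bbeaaeb" position by position:
  Position 0: 'a' vs 'b' => DIFFER
  Position 1: 'b' vs 'b' => same
  Position 2: 'a' vs 'e' => DIFFER
  Position 3: 'a' vs 'a' => same
  Position 4: 'c' vs 'a' => DIFFER
  Position 5: 'a' vs 'e' => DIFFER
  Position 6: 'a' vs 'b' => DIFFER
Positions that differ: 5

5


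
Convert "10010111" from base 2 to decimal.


Input: "10010111" in base 2
Positional expansion:
  Digit '1' (value 1) x 2^7 = 128
  Digit '0' (value 0) x 2^6 = 0
  Digit '0' (value 0) x 2^5 = 0
  Digit '1' (value 1) x 2^4 = 16
  Digit '0' (value 0) x 2^3 = 0
  Digit '1' (value 1) x 2^2 = 4
  Digit '1' (value 1) x 2^1 = 2
  Digit '1' (value 1) x 2^0 = 1
Sum = 151

151


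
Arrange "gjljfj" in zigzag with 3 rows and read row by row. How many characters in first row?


Zigzag "gjljfj" into 3 rows:
Placing characters:
  'g' => row 0
  'j' => row 1
  'l' => row 2
  'j' => row 1
  'f' => row 0
  'j' => row 1
Rows:
  Row 0: "gf"
  Row 1: "jjj"
  Row 2: "l"
First row length: 2

2


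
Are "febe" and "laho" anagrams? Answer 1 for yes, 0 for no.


Strings: "febe", "laho"
Sorted first:  beef
Sorted second: ahlo
Differ at position 0: 'b' vs 'a' => not anagrams

0


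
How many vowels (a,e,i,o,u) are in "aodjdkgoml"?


Input: aodjdkgoml
Checking each character:
  'a' at position 0: vowel (running total: 1)
  'o' at position 1: vowel (running total: 2)
  'd' at position 2: consonant
  'j' at position 3: consonant
  'd' at position 4: consonant
  'k' at position 5: consonant
  'g' at position 6: consonant
  'o' at position 7: vowel (running total: 3)
  'm' at position 8: consonant
  'l' at position 9: consonant
Total vowels: 3

3


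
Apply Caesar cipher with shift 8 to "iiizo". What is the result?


Caesar cipher: shift "iiizo" by 8
  'i' (pos 8) + 8 = pos 16 = 'q'
  'i' (pos 8) + 8 = pos 16 = 'q'
  'i' (pos 8) + 8 = pos 16 = 'q'
  'z' (pos 25) + 8 = pos 7 = 'h'
  'o' (pos 14) + 8 = pos 22 = 'w'
Result: qqqhw

qqqhw


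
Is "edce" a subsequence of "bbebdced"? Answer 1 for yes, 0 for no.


Check if "edce" is a subsequence of "bbebdced"
Greedy scan:
  Position 0 ('b'): no match needed
  Position 1 ('b'): no match needed
  Position 2 ('e'): matches sub[0] = 'e'
  Position 3 ('b'): no match needed
  Position 4 ('d'): matches sub[1] = 'd'
  Position 5 ('c'): matches sub[2] = 'c'
  Position 6 ('e'): matches sub[3] = 'e'
  Position 7 ('d'): no match needed
All 4 characters matched => is a subsequence

1


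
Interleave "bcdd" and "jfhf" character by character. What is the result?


Interleaving "bcdd" and "jfhf":
  Position 0: 'b' from first, 'j' from second => "bj"
  Position 1: 'c' from first, 'f' from second => "cf"
  Position 2: 'd' from first, 'h' from second => "dh"
  Position 3: 'd' from first, 'f' from second => "df"
Result: bjcfdhdf

bjcfdhdf


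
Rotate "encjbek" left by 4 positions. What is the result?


Input: "encjbek", rotate left by 4
First 4 characters: "encj"
Remaining characters: "bek"
Concatenate remaining + first: "bek" + "encj" = "bekencj"

bekencj


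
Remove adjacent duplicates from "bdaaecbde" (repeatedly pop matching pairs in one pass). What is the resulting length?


Input: bdaaecbde
Stack-based adjacent duplicate removal:
  Read 'b': push. Stack: b
  Read 'd': push. Stack: bd
  Read 'a': push. Stack: bda
  Read 'a': matches stack top 'a' => pop. Stack: bd
  Read 'e': push. Stack: bde
  Read 'c': push. Stack: bdec
  Read 'b': push. Stack: bdecb
  Read 'd': push. Stack: bdecbd
  Read 'e': push. Stack: bdecbde
Final stack: "bdecbde" (length 7)

7


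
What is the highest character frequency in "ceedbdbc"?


Input: ceedbdbc
Character counts:
  'b': 2
  'c': 2
  'd': 2
  'e': 2
Maximum frequency: 2

2


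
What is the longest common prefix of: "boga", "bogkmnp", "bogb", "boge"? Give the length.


Words: boga, bogkmnp, bogb, boge
  Position 0: all 'b' => match
  Position 1: all 'o' => match
  Position 2: all 'g' => match
  Position 3: ('a', 'k', 'b', 'e') => mismatch, stop
LCP = "bog" (length 3)

3


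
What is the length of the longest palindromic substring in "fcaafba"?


Input: "fcaafba"
Checking substrings for palindromes:
  [2:4] "aa" (len 2) => palindrome
Longest palindromic substring: "aa" with length 2

2


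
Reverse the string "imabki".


Input: imabki
Reading characters right to left:
  Position 5: 'i'
  Position 4: 'k'
  Position 3: 'b'
  Position 2: 'a'
  Position 1: 'm'
  Position 0: 'i'
Reversed: ikbami

ikbami


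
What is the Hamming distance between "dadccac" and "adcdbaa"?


Comparing "dadccac" and "adcdbaa" position by position:
  Position 0: 'd' vs 'a' => differ
  Position 1: 'a' vs 'd' => differ
  Position 2: 'd' vs 'c' => differ
  Position 3: 'c' vs 'd' => differ
  Position 4: 'c' vs 'b' => differ
  Position 5: 'a' vs 'a' => same
  Position 6: 'c' vs 'a' => differ
Total differences (Hamming distance): 6

6


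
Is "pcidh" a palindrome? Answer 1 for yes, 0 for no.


Input: pcidh
Reversed: hdicp
  Compare pos 0 ('p') with pos 4 ('h'): MISMATCH
  Compare pos 1 ('c') with pos 3 ('d'): MISMATCH
Result: not a palindrome

0


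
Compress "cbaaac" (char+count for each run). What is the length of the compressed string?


Input: cbaaac
Runs:
  'c' x 1 => "c1"
  'b' x 1 => "b1"
  'a' x 3 => "a3"
  'c' x 1 => "c1"
Compressed: "c1b1a3c1"
Compressed length: 8

8


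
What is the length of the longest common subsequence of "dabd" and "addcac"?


LCS of "dabd" and "addcac"
DP table:
           a    d    d    c    a    c
      0    0    0    0    0    0    0
  d   0    0    1    1    1    1    1
  a   0    1    1    1    1    2    2
  b   0    1    1    1    1    2    2
  d   0    1    2    2    2    2    2
LCS length = dp[4][6] = 2

2


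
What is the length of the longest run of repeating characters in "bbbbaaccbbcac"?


Input: "bbbbaaccbbcac"
Scanning for longest run:
  Position 1 ('b'): continues run of 'b', length=2
  Position 2 ('b'): continues run of 'b', length=3
  Position 3 ('b'): continues run of 'b', length=4
  Position 4 ('a'): new char, reset run to 1
  Position 5 ('a'): continues run of 'a', length=2
  Position 6 ('c'): new char, reset run to 1
  Position 7 ('c'): continues run of 'c', length=2
  Position 8 ('b'): new char, reset run to 1
  Position 9 ('b'): continues run of 'b', length=2
  Position 10 ('c'): new char, reset run to 1
  Position 11 ('a'): new char, reset run to 1
  Position 12 ('c'): new char, reset run to 1
Longest run: 'b' with length 4

4


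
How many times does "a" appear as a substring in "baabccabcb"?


Searching for "a" in "baabccabcb"
Scanning each position:
  Position 0: "b" => no
  Position 1: "a" => MATCH
  Position 2: "a" => MATCH
  Position 3: "b" => no
  Position 4: "c" => no
  Position 5: "c" => no
  Position 6: "a" => MATCH
  Position 7: "b" => no
  Position 8: "c" => no
  Position 9: "b" => no
Total occurrences: 3

3


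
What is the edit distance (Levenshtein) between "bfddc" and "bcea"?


Computing edit distance: "bfddc" -> "bcea"
DP table:
           b    c    e    a
      0    1    2    3    4
  b   1    0    1    2    3
  f   2    1    1    2    3
  d   3    2    2    2    3
  d   4    3    3    3    3
  c   5    4    3    4    4
Edit distance = dp[5][4] = 4

4


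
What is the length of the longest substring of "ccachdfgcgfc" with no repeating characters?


Input: "ccachdfgcgfc"
Sliding window (track last position of each char):
  Position 0 ('c'): window [0,0] length 1 -- new best
  Position 1 ('c'): repeat (last at 0), move window start to 1
  Position 1 ('c'): window [1,1] length 1
  Position 2 ('a'): window [1,2] length 2 -- new best
  Position 3 ('c'): repeat (last at 1), move window start to 2
  Position 3 ('c'): window [2,3] length 2
  Position 4 ('h'): window [2,4] length 3 -- new best
  Position 5 ('d'): window [2,5] length 4 -- new best
  Position 6 ('f'): window [2,6] length 5 -- new best
  Position 7 ('g'): window [2,7] length 6 -- new best
  Position 8 ('c'): repeat (last at 3), move window start to 4
  Position 8 ('c'): window [4,8] length 5
  Position 9 ('g'): repeat (last at 7), move window start to 8
  Position 9 ('g'): window [8,9] length 2
  Position 10 ('f'): window [8,10] length 3
  Position 11 ('c'): repeat (last at 8), move window start to 9
  Position 11 ('c'): window [9,11] length 3
Longest substring with no repeats: "achdfg" with length 6

6


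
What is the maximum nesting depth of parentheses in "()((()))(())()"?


Input: "()((()))(())()"
Tracking depth:
  Position 0 '(': depth becomes 1
  Position 1 ')': depth becomes 0
  Position 2 '(': depth becomes 1
  Position 3 '(': depth becomes 2
  Position 4 '(': depth becomes 3
  Position 5 ')': depth becomes 2
  Position 6 ')': depth becomes 1
  Position 7 ')': depth becomes 0
  Position 8 '(': depth becomes 1
  Position 9 '(': depth becomes 2
  Position 10 ')': depth becomes 1
  Position 11 ')': depth becomes 0
  Position 12 '(': depth becomes 1
  Position 13 ')': depth becomes 0
Maximum depth reached: 3

3


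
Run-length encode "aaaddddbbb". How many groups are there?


Input: aaaddddbbb
Scanning for consecutive runs:
  Group 1: 'a' x 3 (positions 0-2)
  Group 2: 'd' x 4 (positions 3-6)
  Group 3: 'b' x 3 (positions 7-9)
Total groups: 3

3


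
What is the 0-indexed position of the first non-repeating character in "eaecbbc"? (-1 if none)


Input: eaecbbc
Character frequencies:
  'a': 1
  'b': 2
  'c': 2
  'e': 2
Scanning left to right for freq == 1:
  Position 0 ('e'): freq=2, skip
  Position 1 ('a'): unique! => answer = 1

1


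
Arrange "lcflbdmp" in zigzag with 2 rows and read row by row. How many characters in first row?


Zigzag "lcflbdmp" into 2 rows:
Placing characters:
  'l' => row 0
  'c' => row 1
  'f' => row 0
  'l' => row 1
  'b' => row 0
  'd' => row 1
  'm' => row 0
  'p' => row 1
Rows:
  Row 0: "lfbm"
  Row 1: "cldp"
First row length: 4

4


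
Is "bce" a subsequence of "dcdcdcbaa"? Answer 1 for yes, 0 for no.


Check if "bce" is a subsequence of "dcdcdcbaa"
Greedy scan:
  Position 0 ('d'): no match needed
  Position 1 ('c'): no match needed
  Position 2 ('d'): no match needed
  Position 3 ('c'): no match needed
  Position 4 ('d'): no match needed
  Position 5 ('c'): no match needed
  Position 6 ('b'): matches sub[0] = 'b'
  Position 7 ('a'): no match needed
  Position 8 ('a'): no match needed
Only matched 1/3 characters => not a subsequence

0


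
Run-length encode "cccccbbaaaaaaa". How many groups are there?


Input: cccccbbaaaaaaa
Scanning for consecutive runs:
  Group 1: 'c' x 5 (positions 0-4)
  Group 2: 'b' x 2 (positions 5-6)
  Group 3: 'a' x 7 (positions 7-13)
Total groups: 3

3


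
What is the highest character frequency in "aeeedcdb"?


Input: aeeedcdb
Character counts:
  'a': 1
  'b': 1
  'c': 1
  'd': 2
  'e': 3
Maximum frequency: 3

3


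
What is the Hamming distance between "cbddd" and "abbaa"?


Comparing "cbddd" and "abbaa" position by position:
  Position 0: 'c' vs 'a' => differ
  Position 1: 'b' vs 'b' => same
  Position 2: 'd' vs 'b' => differ
  Position 3: 'd' vs 'a' => differ
  Position 4: 'd' vs 'a' => differ
Total differences (Hamming distance): 4

4


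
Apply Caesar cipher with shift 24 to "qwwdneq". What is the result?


Caesar cipher: shift "qwwdneq" by 24
  'q' (pos 16) + 24 = pos 14 = 'o'
  'w' (pos 22) + 24 = pos 20 = 'u'
  'w' (pos 22) + 24 = pos 20 = 'u'
  'd' (pos 3) + 24 = pos 1 = 'b'
  'n' (pos 13) + 24 = pos 11 = 'l'
  'e' (pos 4) + 24 = pos 2 = 'c'
  'q' (pos 16) + 24 = pos 14 = 'o'
Result: ouublco

ouublco


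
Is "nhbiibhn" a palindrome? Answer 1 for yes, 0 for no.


Input: nhbiibhn
Reversed: nhbiibhn
  Compare pos 0 ('n') with pos 7 ('n'): match
  Compare pos 1 ('h') with pos 6 ('h'): match
  Compare pos 2 ('b') with pos 5 ('b'): match
  Compare pos 3 ('i') with pos 4 ('i'): match
Result: palindrome

1


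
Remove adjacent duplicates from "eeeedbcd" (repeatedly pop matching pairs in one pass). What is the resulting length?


Input: eeeedbcd
Stack-based adjacent duplicate removal:
  Read 'e': push. Stack: e
  Read 'e': matches stack top 'e' => pop. Stack: (empty)
  Read 'e': push. Stack: e
  Read 'e': matches stack top 'e' => pop. Stack: (empty)
  Read 'd': push. Stack: d
  Read 'b': push. Stack: db
  Read 'c': push. Stack: dbc
  Read 'd': push. Stack: dbcd
Final stack: "dbcd" (length 4)

4


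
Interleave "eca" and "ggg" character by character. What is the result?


Interleaving "eca" and "ggg":
  Position 0: 'e' from first, 'g' from second => "eg"
  Position 1: 'c' from first, 'g' from second => "cg"
  Position 2: 'a' from first, 'g' from second => "ag"
Result: egcgag

egcgag


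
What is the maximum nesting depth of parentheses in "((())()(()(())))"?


Input: "((())()(()(())))"
Tracking depth:
  Position 0 '(': depth becomes 1
  Position 1 '(': depth becomes 2
  Position 2 '(': depth becomes 3
  Position 3 ')': depth becomes 2
  Position 4 ')': depth becomes 1
  Position 5 '(': depth becomes 2
  Position 6 ')': depth becomes 1
  Position 7 '(': depth becomes 2
  Position 8 '(': depth becomes 3
  Position 9 ')': depth becomes 2
  Position 10 '(': depth becomes 3
  Position 11 '(': depth becomes 4
  Position 12 ')': depth becomes 3
  Position 13 ')': depth becomes 2
  Position 14 ')': depth becomes 1
  Position 15 ')': depth becomes 0
Maximum depth reached: 4

4


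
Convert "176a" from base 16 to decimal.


Input: "176a" in base 16
Positional expansion:
  Digit '1' (value 1) x 16^3 = 4096
  Digit '7' (value 7) x 16^2 = 1792
  Digit '6' (value 6) x 16^1 = 96
  Digit 'a' (value 10) x 16^0 = 10
Sum = 5994

5994


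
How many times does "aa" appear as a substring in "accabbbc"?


Searching for "aa" in "accabbbc"
Scanning each position:
  Position 0: "ac" => no
  Position 1: "cc" => no
  Position 2: "ca" => no
  Position 3: "ab" => no
  Position 4: "bb" => no
  Position 5: "bb" => no
  Position 6: "bc" => no
Total occurrences: 0

0


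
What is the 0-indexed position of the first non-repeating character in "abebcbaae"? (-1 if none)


Input: abebcbaae
Character frequencies:
  'a': 3
  'b': 3
  'c': 1
  'e': 2
Scanning left to right for freq == 1:
  Position 0 ('a'): freq=3, skip
  Position 1 ('b'): freq=3, skip
  Position 2 ('e'): freq=2, skip
  Position 3 ('b'): freq=3, skip
  Position 4 ('c'): unique! => answer = 4

4


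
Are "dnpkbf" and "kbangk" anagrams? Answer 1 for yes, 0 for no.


Strings: "dnpkbf", "kbangk"
Sorted first:  bdfknp
Sorted second: abgkkn
Differ at position 0: 'b' vs 'a' => not anagrams

0


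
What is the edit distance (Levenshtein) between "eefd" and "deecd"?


Computing edit distance: "eefd" -> "deecd"
DP table:
           d    e    e    c    d
      0    1    2    3    4    5
  e   1    1    1    2    3    4
  e   2    2    1    1    2    3
  f   3    3    2    2    2    3
  d   4    3    3    3    3    2
Edit distance = dp[4][5] = 2

2


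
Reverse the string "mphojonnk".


Input: mphojonnk
Reading characters right to left:
  Position 8: 'k'
  Position 7: 'n'
  Position 6: 'n'
  Position 5: 'o'
  Position 4: 'j'
  Position 3: 'o'
  Position 2: 'h'
  Position 1: 'p'
  Position 0: 'm'
Reversed: knnojohpm

knnojohpm


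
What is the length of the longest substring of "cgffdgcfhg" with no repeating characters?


Input: "cgffdgcfhg"
Sliding window (track last position of each char):
  Position 0 ('c'): window [0,0] length 1 -- new best
  Position 1 ('g'): window [0,1] length 2 -- new best
  Position 2 ('f'): window [0,2] length 3 -- new best
  Position 3 ('f'): repeat (last at 2), move window start to 3
  Position 3 ('f'): window [3,3] length 1
  Position 4 ('d'): window [3,4] length 2
  Position 5 ('g'): window [3,5] length 3
  Position 6 ('c'): window [3,6] length 4 -- new best
  Position 7 ('f'): repeat (last at 3), move window start to 4
  Position 7 ('f'): window [4,7] length 4
  Position 8 ('h'): window [4,8] length 5 -- new best
  Position 9 ('g'): repeat (last at 5), move window start to 6
  Position 9 ('g'): window [6,9] length 4
Longest substring with no repeats: "dgcfh" with length 5

5


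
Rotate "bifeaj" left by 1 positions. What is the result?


Input: "bifeaj", rotate left by 1
First 1 characters: "b"
Remaining characters: "ifeaj"
Concatenate remaining + first: "ifeaj" + "b" = "ifeajb"

ifeajb


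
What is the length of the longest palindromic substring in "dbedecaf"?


Input: "dbedecaf"
Checking substrings for palindromes:
  [2:5] "ede" (len 3) => palindrome
Longest palindromic substring: "ede" with length 3

3


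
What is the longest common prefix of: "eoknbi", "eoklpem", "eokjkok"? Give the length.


Words: eoknbi, eoklpem, eokjkok
  Position 0: all 'e' => match
  Position 1: all 'o' => match
  Position 2: all 'k' => match
  Position 3: ('n', 'l', 'j') => mismatch, stop
LCP = "eok" (length 3)

3


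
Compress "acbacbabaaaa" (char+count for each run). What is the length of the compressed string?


Input: acbacbabaaaa
Runs:
  'a' x 1 => "a1"
  'c' x 1 => "c1"
  'b' x 1 => "b1"
  'a' x 1 => "a1"
  'c' x 1 => "c1"
  'b' x 1 => "b1"
  'a' x 1 => "a1"
  'b' x 1 => "b1"
  'a' x 4 => "a4"
Compressed: "a1c1b1a1c1b1a1b1a4"
Compressed length: 18

18


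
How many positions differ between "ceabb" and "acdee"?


Comparing "ceabb" and "acdee" position by position:
  Position 0: 'c' vs 'a' => DIFFER
  Position 1: 'e' vs 'c' => DIFFER
  Position 2: 'a' vs 'd' => DIFFER
  Position 3: 'b' vs 'e' => DIFFER
  Position 4: 'b' vs 'e' => DIFFER
Positions that differ: 5

5


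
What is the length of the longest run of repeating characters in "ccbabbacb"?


Input: "ccbabbacb"
Scanning for longest run:
  Position 1 ('c'): continues run of 'c', length=2
  Position 2 ('b'): new char, reset run to 1
  Position 3 ('a'): new char, reset run to 1
  Position 4 ('b'): new char, reset run to 1
  Position 5 ('b'): continues run of 'b', length=2
  Position 6 ('a'): new char, reset run to 1
  Position 7 ('c'): new char, reset run to 1
  Position 8 ('b'): new char, reset run to 1
Longest run: 'c' with length 2

2


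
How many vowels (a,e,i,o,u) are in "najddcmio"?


Input: najddcmio
Checking each character:
  'n' at position 0: consonant
  'a' at position 1: vowel (running total: 1)
  'j' at position 2: consonant
  'd' at position 3: consonant
  'd' at position 4: consonant
  'c' at position 5: consonant
  'm' at position 6: consonant
  'i' at position 7: vowel (running total: 2)
  'o' at position 8: vowel (running total: 3)
Total vowels: 3

3


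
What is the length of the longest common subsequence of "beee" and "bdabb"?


LCS of "beee" and "bdabb"
DP table:
           b    d    a    b    b
      0    0    0    0    0    0
  b   0    1    1    1    1    1
  e   0    1    1    1    1    1
  e   0    1    1    1    1    1
  e   0    1    1    1    1    1
LCS length = dp[4][5] = 1

1


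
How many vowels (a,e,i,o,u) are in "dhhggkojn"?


Input: dhhggkojn
Checking each character:
  'd' at position 0: consonant
  'h' at position 1: consonant
  'h' at position 2: consonant
  'g' at position 3: consonant
  'g' at position 4: consonant
  'k' at position 5: consonant
  'o' at position 6: vowel (running total: 1)
  'j' at position 7: consonant
  'n' at position 8: consonant
Total vowels: 1

1


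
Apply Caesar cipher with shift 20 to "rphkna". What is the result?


Caesar cipher: shift "rphkna" by 20
  'r' (pos 17) + 20 = pos 11 = 'l'
  'p' (pos 15) + 20 = pos 9 = 'j'
  'h' (pos 7) + 20 = pos 1 = 'b'
  'k' (pos 10) + 20 = pos 4 = 'e'
  'n' (pos 13) + 20 = pos 7 = 'h'
  'a' (pos 0) + 20 = pos 20 = 'u'
Result: ljbehu

ljbehu


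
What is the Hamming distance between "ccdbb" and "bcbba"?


Comparing "ccdbb" and "bcbba" position by position:
  Position 0: 'c' vs 'b' => differ
  Position 1: 'c' vs 'c' => same
  Position 2: 'd' vs 'b' => differ
  Position 3: 'b' vs 'b' => same
  Position 4: 'b' vs 'a' => differ
Total differences (Hamming distance): 3

3


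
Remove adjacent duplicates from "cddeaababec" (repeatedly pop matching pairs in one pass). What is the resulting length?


Input: cddeaababec
Stack-based adjacent duplicate removal:
  Read 'c': push. Stack: c
  Read 'd': push. Stack: cd
  Read 'd': matches stack top 'd' => pop. Stack: c
  Read 'e': push. Stack: ce
  Read 'a': push. Stack: cea
  Read 'a': matches stack top 'a' => pop. Stack: ce
  Read 'b': push. Stack: ceb
  Read 'a': push. Stack: ceba
  Read 'b': push. Stack: cebab
  Read 'e': push. Stack: cebabe
  Read 'c': push. Stack: cebabec
Final stack: "cebabec" (length 7)

7


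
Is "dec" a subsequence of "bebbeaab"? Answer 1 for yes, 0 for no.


Check if "dec" is a subsequence of "bebbeaab"
Greedy scan:
  Position 0 ('b'): no match needed
  Position 1 ('e'): no match needed
  Position 2 ('b'): no match needed
  Position 3 ('b'): no match needed
  Position 4 ('e'): no match needed
  Position 5 ('a'): no match needed
  Position 6 ('a'): no match needed
  Position 7 ('b'): no match needed
Only matched 0/3 characters => not a subsequence

0


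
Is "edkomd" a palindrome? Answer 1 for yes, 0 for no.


Input: edkomd
Reversed: dmokde
  Compare pos 0 ('e') with pos 5 ('d'): MISMATCH
  Compare pos 1 ('d') with pos 4 ('m'): MISMATCH
  Compare pos 2 ('k') with pos 3 ('o'): MISMATCH
Result: not a palindrome

0


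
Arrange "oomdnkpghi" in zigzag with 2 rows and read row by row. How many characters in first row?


Zigzag "oomdnkpghi" into 2 rows:
Placing characters:
  'o' => row 0
  'o' => row 1
  'm' => row 0
  'd' => row 1
  'n' => row 0
  'k' => row 1
  'p' => row 0
  'g' => row 1
  'h' => row 0
  'i' => row 1
Rows:
  Row 0: "omnph"
  Row 1: "odkgi"
First row length: 5

5


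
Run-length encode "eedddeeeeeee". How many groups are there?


Input: eedddeeeeeee
Scanning for consecutive runs:
  Group 1: 'e' x 2 (positions 0-1)
  Group 2: 'd' x 3 (positions 2-4)
  Group 3: 'e' x 7 (positions 5-11)
Total groups: 3

3


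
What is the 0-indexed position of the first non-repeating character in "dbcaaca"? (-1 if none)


Input: dbcaaca
Character frequencies:
  'a': 3
  'b': 1
  'c': 2
  'd': 1
Scanning left to right for freq == 1:
  Position 0 ('d'): unique! => answer = 0

0


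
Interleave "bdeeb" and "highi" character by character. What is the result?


Interleaving "bdeeb" and "highi":
  Position 0: 'b' from first, 'h' from second => "bh"
  Position 1: 'd' from first, 'i' from second => "di"
  Position 2: 'e' from first, 'g' from second => "eg"
  Position 3: 'e' from first, 'h' from second => "eh"
  Position 4: 'b' from first, 'i' from second => "bi"
Result: bhdiegehbi

bhdiegehbi


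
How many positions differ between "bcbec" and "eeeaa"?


Comparing "bcbec" and "eeeaa" position by position:
  Position 0: 'b' vs 'e' => DIFFER
  Position 1: 'c' vs 'e' => DIFFER
  Position 2: 'b' vs 'e' => DIFFER
  Position 3: 'e' vs 'a' => DIFFER
  Position 4: 'c' vs 'a' => DIFFER
Positions that differ: 5

5


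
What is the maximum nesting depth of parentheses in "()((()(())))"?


Input: "()((()(())))"
Tracking depth:
  Position 0 '(': depth becomes 1
  Position 1 ')': depth becomes 0
  Position 2 '(': depth becomes 1
  Position 3 '(': depth becomes 2
  Position 4 '(': depth becomes 3
  Position 5 ')': depth becomes 2
  Position 6 '(': depth becomes 3
  Position 7 '(': depth becomes 4
  Position 8 ')': depth becomes 3
  Position 9 ')': depth becomes 2
  Position 10 ')': depth becomes 1
  Position 11 ')': depth becomes 0
Maximum depth reached: 4

4


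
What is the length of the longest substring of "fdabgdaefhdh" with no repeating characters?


Input: "fdabgdaefhdh"
Sliding window (track last position of each char):
  Position 0 ('f'): window [0,0] length 1 -- new best
  Position 1 ('d'): window [0,1] length 2 -- new best
  Position 2 ('a'): window [0,2] length 3 -- new best
  Position 3 ('b'): window [0,3] length 4 -- new best
  Position 4 ('g'): window [0,4] length 5 -- new best
  Position 5 ('d'): repeat (last at 1), move window start to 2
  Position 5 ('d'): window [2,5] length 4
  Position 6 ('a'): repeat (last at 2), move window start to 3
  Position 6 ('a'): window [3,6] length 4
  Position 7 ('e'): window [3,7] length 5
  Position 8 ('f'): window [3,8] length 6 -- new best
  Position 9 ('h'): window [3,9] length 7 -- new best
  Position 10 ('d'): repeat (last at 5), move window start to 6
  Position 10 ('d'): window [6,10] length 5
  Position 11 ('h'): repeat (last at 9), move window start to 10
  Position 11 ('h'): window [10,11] length 2
Longest substring with no repeats: "bgdaefh" with length 7

7


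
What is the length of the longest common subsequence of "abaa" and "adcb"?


LCS of "abaa" and "adcb"
DP table:
           a    d    c    b
      0    0    0    0    0
  a   0    1    1    1    1
  b   0    1    1    1    2
  a   0    1    1    1    2
  a   0    1    1    1    2
LCS length = dp[4][4] = 2

2


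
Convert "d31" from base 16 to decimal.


Input: "d31" in base 16
Positional expansion:
  Digit 'd' (value 13) x 16^2 = 3328
  Digit '3' (value 3) x 16^1 = 48
  Digit '1' (value 1) x 16^0 = 1
Sum = 3377

3377


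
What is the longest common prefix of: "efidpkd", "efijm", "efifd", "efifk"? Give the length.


Words: efidpkd, efijm, efifd, efifk
  Position 0: all 'e' => match
  Position 1: all 'f' => match
  Position 2: all 'i' => match
  Position 3: ('d', 'j', 'f', 'f') => mismatch, stop
LCP = "efi" (length 3)

3


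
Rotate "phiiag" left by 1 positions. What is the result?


Input: "phiiag", rotate left by 1
First 1 characters: "p"
Remaining characters: "hiiag"
Concatenate remaining + first: "hiiag" + "p" = "hiiagp"

hiiagp


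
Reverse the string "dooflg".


Input: dooflg
Reading characters right to left:
  Position 5: 'g'
  Position 4: 'l'
  Position 3: 'f'
  Position 2: 'o'
  Position 1: 'o'
  Position 0: 'd'
Reversed: glfood

glfood
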